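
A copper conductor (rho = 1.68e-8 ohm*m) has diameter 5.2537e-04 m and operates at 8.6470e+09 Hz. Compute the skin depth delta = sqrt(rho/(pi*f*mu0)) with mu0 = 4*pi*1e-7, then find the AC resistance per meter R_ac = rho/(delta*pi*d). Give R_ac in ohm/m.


delta = sqrt(1.68e-8 / (pi * 8.6470e+09 * 4*pi*1e-7)) = 7.015232e-07 m
R_ac = 1.68e-8 / (7.015232e-07 * pi * 5.2537e-04) = 14.51 ohm/m

14.51 ohm/m


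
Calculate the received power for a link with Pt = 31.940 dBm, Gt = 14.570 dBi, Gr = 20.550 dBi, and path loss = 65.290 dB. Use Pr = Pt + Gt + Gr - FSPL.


Pr = 31.940 + 14.570 + 20.550 - 65.290 = 1.77 dBm

1.77 dBm


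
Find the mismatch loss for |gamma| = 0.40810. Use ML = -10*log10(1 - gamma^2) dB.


ML = -10 * log10(1 - 0.40810^2) = -10 * log10(0.83345439) = 0.7912 dB

0.7912 dB


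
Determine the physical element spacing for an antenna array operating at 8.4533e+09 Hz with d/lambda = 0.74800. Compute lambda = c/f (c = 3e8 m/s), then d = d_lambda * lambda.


lambda = c / f = 3.0000e+08 / 8.4533e+09 = 0.03548910 m
d = 0.74800 * 0.03548910 = 0.02655 m

0.02655 m


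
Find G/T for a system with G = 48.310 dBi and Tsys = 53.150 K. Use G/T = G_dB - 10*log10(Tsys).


G/T = 48.310 - 10*log10(53.150) = 48.310 - 17.25503 = 31.05 dB/K

31.05 dB/K


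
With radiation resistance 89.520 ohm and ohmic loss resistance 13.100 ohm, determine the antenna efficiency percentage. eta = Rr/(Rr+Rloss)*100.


eta = 89.520 / (89.520 + 13.100) * 100 = 87.23%

87.23%


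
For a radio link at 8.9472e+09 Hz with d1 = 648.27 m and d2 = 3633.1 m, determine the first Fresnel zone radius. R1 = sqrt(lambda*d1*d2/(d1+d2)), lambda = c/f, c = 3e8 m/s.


lambda = c / f = 3.0000e+08 / 8.9472e+09 = 0.03353004 m
R1 = sqrt(0.03353004 * 648.27 * 3633.1 / (648.27 + 3633.1)) = 4.295 m

4.295 m


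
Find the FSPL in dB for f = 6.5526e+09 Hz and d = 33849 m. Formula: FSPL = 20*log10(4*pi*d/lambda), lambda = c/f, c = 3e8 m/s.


lambda = c / f = 3.0000e+08 / 6.5526e+09 = 0.04578335 m
FSPL = 20 * log10(4*pi*33849/0.04578335) = 139.4 dB

139.4 dB


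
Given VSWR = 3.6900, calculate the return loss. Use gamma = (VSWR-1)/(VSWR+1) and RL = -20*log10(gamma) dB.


gamma = (3.6900 - 1) / (3.6900 + 1) = 0.5735608
RL = -20 * log10(0.5735608) = 4.828 dB

4.828 dB


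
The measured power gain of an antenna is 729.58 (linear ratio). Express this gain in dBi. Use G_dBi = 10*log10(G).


G_dBi = 10 * log10(729.58) = 28.63 dBi

28.63 dBi


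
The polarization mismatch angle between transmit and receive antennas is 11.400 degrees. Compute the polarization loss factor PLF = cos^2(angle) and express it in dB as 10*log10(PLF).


PLF_linear = cos^2(11.400 deg) = 0.9609316
PLF_dB = 10 * log10(0.9609316) = -0.1731 dB

-0.1731 dB


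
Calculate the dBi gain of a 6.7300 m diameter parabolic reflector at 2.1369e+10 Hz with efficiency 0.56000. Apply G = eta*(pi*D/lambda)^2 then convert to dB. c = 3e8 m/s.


lambda = c / f = 3.0000e+08 / 2.1369e+10 = 0.01403903 m
G_linear = 0.56000 * (pi * 6.7300 / 0.01403903)^2 = 1.270117e+06
G_dBi = 10 * log10(1.270117e+06) = 61.04 dBi

61.04 dBi


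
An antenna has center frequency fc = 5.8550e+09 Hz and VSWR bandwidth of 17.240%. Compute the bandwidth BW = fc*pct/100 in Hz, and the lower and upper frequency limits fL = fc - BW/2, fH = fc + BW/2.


BW = 5.8550e+09 * 17.240/100 = 1.009402e+09 Hz
fL = 5.8550e+09 - 1.009402e+09/2 = 5.350e+09 Hz
fH = 5.8550e+09 + 1.009402e+09/2 = 6.360e+09 Hz

BW=1.009e+09 Hz, fL=5.350e+09 Hz, fH=6.360e+09 Hz


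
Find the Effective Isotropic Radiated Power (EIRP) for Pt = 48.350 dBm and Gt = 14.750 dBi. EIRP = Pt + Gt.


EIRP = Pt + Gt = 48.350 + 14.750 = 63.10 dBm

63.10 dBm


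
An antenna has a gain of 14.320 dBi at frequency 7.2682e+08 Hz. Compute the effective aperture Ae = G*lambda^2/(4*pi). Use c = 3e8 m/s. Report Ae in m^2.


lambda = c / f = 3.0000e+08 / 7.2682e+08 = 0.4127569 m
G_linear = 10^(14.320/10) = 27.03958
Ae = G_linear * lambda^2 / (4*pi) = 27.03958 * 0.4127569^2 / (4*pi) = 0.3666 m^2

0.3666 m^2


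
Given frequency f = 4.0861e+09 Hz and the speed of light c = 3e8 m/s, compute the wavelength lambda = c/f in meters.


lambda = c / f = 3.0000e+08 / 4.0861e+09 = 0.07342 m

0.07342 m


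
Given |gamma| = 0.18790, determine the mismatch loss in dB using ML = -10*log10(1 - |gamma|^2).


ML = -10 * log10(1 - 0.18790^2) = -10 * log10(0.96469359) = 0.1561 dB

0.1561 dB


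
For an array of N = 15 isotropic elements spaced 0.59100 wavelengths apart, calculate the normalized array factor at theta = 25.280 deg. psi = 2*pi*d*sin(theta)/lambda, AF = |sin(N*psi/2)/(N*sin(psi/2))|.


psi = 2*pi*0.59100*sin(25.280 deg) = 1.585763 rad
AF = |sin(15*1.585763/2) / (15*sin(1.585763/2))| = 0.05834

0.05834


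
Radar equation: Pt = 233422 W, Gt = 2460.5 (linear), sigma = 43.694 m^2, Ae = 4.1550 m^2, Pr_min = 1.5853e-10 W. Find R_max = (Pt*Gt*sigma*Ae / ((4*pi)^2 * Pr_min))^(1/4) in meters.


R^4 = 233422*2460.5*43.694*4.1550 / ((4*pi)^2 * 1.5853e-10) = 4.165113e+18
R_max = 4.165113e+18^0.25 = 45176 m

45176 m


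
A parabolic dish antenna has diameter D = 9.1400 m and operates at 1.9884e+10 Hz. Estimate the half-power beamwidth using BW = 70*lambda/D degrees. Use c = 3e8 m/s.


lambda = c / f = 3.0000e+08 / 1.9884e+10 = 0.01508751 m
BW = 70 * 0.01508751 / 9.1400 = 0.1155 deg

0.1155 deg


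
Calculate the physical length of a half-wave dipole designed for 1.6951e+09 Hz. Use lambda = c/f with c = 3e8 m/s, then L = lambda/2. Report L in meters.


lambda = c / f = 3.0000e+08 / 1.6951e+09 = 0.1769807 m
L = lambda / 2 = 0.1769807 / 2 = 0.08849 m

0.08849 m


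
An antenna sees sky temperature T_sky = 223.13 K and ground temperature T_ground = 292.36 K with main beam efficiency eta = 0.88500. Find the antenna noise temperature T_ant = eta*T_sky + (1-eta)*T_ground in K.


T_ant = 0.88500 * 223.13 + (1 - 0.88500) * 292.36 = 231.1 K

231.1 K


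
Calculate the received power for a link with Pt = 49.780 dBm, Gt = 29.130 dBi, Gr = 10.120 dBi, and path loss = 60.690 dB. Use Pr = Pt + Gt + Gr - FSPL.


Pr = 49.780 + 29.130 + 10.120 - 60.690 = 28.34 dBm

28.34 dBm


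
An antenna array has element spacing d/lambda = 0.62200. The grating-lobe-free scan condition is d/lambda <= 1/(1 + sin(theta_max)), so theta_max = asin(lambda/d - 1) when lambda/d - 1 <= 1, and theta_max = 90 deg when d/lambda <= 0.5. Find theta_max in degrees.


lambda/d - 1 = 1/0.62200 - 1 = 0.6077170
theta_max = asin(0.6077170) = 37.42 deg

37.42 deg


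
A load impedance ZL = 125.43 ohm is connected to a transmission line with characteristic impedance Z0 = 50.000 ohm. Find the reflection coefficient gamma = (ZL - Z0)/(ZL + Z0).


gamma = (125.43 - 50.000) / (125.43 + 50.000) = 0.4300

0.4300


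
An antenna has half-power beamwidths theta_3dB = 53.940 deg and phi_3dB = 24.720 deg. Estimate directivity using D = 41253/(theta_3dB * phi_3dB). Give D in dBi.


D_linear = 41253 / (53.940 * 24.720) = 30.93828
D_dBi = 10 * log10(30.93828) = 14.90 dBi

14.90 dBi


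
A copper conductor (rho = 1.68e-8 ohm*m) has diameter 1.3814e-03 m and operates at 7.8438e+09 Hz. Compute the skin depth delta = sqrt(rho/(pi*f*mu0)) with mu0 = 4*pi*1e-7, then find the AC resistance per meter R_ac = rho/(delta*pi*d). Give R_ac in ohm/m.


delta = sqrt(1.68e-8 / (pi * 7.8438e+09 * 4*pi*1e-7)) = 7.365657e-07 m
R_ac = 1.68e-8 / (7.365657e-07 * pi * 1.3814e-03) = 5.256 ohm/m

5.256 ohm/m


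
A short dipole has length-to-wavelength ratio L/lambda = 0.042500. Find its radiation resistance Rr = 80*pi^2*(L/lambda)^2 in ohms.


Rr = 80 * pi^2 * (0.042500)^2 = 80 * 9.869604 * 1.806250e-03 = 1.426 ohm

1.426 ohm


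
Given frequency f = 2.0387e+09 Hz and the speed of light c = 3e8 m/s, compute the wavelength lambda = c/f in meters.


lambda = c / f = 3.0000e+08 / 2.0387e+09 = 0.1472 m

0.1472 m


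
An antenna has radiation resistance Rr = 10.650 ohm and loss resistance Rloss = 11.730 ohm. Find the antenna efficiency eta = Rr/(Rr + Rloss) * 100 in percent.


eta = 10.650 / (10.650 + 11.730) * 100 = 47.59%

47.59%


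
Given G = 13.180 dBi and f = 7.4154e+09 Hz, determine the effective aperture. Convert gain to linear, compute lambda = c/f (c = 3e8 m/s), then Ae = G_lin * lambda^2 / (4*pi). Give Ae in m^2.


lambda = c / f = 3.0000e+08 / 7.4154e+09 = 0.04045635 m
G_linear = 10^(13.180/10) = 20.79697
Ae = G_linear * lambda^2 / (4*pi) = 20.79697 * 0.04045635^2 / (4*pi) = 2.709e-03 m^2

2.709e-03 m^2


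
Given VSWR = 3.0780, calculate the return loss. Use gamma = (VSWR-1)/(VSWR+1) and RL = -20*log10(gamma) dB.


gamma = (3.0780 - 1) / (3.0780 + 1) = 0.5095635
RL = -20 * log10(0.5095635) = 5.856 dB

5.856 dB


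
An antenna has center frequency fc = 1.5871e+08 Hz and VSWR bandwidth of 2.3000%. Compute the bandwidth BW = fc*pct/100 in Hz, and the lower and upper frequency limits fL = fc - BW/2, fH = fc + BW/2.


BW = 1.5871e+08 * 2.3000/100 = 3.650330e+06 Hz
fL = 1.5871e+08 - 3.650330e+06/2 = 1.569e+08 Hz
fH = 1.5871e+08 + 3.650330e+06/2 = 1.605e+08 Hz

BW=3.650e+06 Hz, fL=1.569e+08 Hz, fH=1.605e+08 Hz


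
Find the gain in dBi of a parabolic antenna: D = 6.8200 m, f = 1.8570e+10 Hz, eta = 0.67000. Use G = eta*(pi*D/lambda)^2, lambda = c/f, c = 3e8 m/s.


lambda = c / f = 3.0000e+08 / 1.8570e+10 = 0.01615509 m
G_linear = 0.67000 * (pi * 6.8200 / 0.01615509)^2 = 1.178486e+06
G_dBi = 10 * log10(1.178486e+06) = 60.71 dBi

60.71 dBi


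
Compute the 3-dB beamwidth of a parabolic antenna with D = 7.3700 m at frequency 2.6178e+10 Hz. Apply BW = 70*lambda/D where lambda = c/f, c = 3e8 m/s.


lambda = c / f = 3.0000e+08 / 2.6178e+10 = 0.01146000 m
BW = 70 * 0.01146000 / 7.3700 = 0.1088 deg

0.1088 deg


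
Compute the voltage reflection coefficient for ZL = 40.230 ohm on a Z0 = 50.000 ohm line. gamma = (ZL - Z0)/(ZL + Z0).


gamma = (40.230 - 50.000) / (40.230 + 50.000) = -0.1083

-0.1083


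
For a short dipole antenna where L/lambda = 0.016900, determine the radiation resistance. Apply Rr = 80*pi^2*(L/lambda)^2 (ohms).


Rr = 80 * pi^2 * (0.016900)^2 = 80 * 9.869604 * 2.856100e-04 = 0.2255 ohm

0.2255 ohm


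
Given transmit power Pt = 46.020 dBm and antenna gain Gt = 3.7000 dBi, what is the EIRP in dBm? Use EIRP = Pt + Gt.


EIRP = Pt + Gt = 46.020 + 3.7000 = 49.72 dBm

49.72 dBm


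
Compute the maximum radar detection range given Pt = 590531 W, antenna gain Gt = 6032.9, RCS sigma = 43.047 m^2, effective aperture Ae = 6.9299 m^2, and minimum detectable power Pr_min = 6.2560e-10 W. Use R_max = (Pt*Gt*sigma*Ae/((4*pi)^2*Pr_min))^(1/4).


R^4 = 590531*6032.9*43.047*6.9299 / ((4*pi)^2 * 6.2560e-10) = 1.075777e+19
R_max = 1.075777e+19^0.25 = 57270 m

57270 m


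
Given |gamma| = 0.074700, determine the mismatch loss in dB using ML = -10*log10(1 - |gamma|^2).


ML = -10 * log10(1 - 0.074700^2) = -10 * log10(0.99441991) = 0.02430 dB

0.02430 dB


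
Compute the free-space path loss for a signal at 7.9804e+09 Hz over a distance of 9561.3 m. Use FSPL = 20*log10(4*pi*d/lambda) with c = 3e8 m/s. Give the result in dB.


lambda = c / f = 3.0000e+08 / 7.9804e+09 = 0.03759210 m
FSPL = 20 * log10(4*pi*9561.3/0.03759210) = 130.1 dB

130.1 dB


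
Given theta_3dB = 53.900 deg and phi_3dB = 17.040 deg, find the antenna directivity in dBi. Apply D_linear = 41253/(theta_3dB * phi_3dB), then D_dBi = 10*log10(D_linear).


D_linear = 41253 / (53.900 * 17.040) = 44.91560
D_dBi = 10 * log10(44.91560) = 16.52 dBi

16.52 dBi


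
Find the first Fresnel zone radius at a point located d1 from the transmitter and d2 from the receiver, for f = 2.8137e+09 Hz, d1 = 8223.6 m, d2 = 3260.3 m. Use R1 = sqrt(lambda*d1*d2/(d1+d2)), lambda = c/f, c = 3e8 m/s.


lambda = c / f = 3.0000e+08 / 2.8137e+09 = 0.1066212 m
R1 = sqrt(0.1066212 * 8223.6 * 3260.3 / (8223.6 + 3260.3)) = 15.78 m

15.78 m


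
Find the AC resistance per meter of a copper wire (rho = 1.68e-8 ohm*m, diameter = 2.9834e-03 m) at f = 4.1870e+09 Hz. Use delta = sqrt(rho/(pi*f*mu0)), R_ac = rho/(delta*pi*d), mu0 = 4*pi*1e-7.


delta = sqrt(1.68e-8 / (pi * 4.1870e+09 * 4*pi*1e-7)) = 1.008146e-06 m
R_ac = 1.68e-8 / (1.008146e-06 * pi * 2.9834e-03) = 1.778 ohm/m

1.778 ohm/m


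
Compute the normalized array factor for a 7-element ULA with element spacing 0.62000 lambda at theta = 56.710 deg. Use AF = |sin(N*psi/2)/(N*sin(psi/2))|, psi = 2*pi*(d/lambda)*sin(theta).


psi = 2*pi*0.62000*sin(56.710 deg) = 3.256323 rad
AF = |sin(7*3.256323/2) / (7*sin(3.256323/2))| = 0.1317

0.1317


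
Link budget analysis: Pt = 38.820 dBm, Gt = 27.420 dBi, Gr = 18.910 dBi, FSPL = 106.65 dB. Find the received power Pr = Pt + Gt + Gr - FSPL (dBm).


Pr = 38.820 + 27.420 + 18.910 - 106.65 = -21.50 dBm

-21.50 dBm


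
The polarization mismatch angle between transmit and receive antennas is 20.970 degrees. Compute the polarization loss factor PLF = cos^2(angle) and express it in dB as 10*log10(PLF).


PLF_linear = cos^2(20.970 deg) = 0.8719226
PLF_dB = 10 * log10(0.8719226) = -0.5952 dB

-0.5952 dB


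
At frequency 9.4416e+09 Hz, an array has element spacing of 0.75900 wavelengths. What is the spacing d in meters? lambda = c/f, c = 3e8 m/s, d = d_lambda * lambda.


lambda = c / f = 3.0000e+08 / 9.4416e+09 = 0.03177428 m
d = 0.75900 * 0.03177428 = 0.02412 m

0.02412 m


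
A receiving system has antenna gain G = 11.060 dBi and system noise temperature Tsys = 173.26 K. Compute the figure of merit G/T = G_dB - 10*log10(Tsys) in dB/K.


G/T = 11.060 - 10*log10(173.26) = 11.060 - 22.38698 = -11.33 dB/K

-11.33 dB/K


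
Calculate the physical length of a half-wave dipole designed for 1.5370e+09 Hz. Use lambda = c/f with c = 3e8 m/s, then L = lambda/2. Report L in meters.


lambda = c / f = 3.0000e+08 / 1.5370e+09 = 0.1951854 m
L = lambda / 2 = 0.1951854 / 2 = 0.09759 m

0.09759 m


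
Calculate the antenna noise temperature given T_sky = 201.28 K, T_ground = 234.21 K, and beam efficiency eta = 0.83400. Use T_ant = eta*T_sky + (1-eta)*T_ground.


T_ant = 0.83400 * 201.28 + (1 - 0.83400) * 234.21 = 206.7 K

206.7 K


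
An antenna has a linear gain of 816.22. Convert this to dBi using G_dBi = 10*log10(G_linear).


G_dBi = 10 * log10(816.22) = 29.12 dBi

29.12 dBi


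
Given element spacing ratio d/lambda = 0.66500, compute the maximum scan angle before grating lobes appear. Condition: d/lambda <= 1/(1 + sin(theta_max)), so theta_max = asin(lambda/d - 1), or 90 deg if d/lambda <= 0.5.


lambda/d - 1 = 1/0.66500 - 1 = 0.5037594
theta_max = asin(0.5037594) = 30.25 deg

30.25 deg


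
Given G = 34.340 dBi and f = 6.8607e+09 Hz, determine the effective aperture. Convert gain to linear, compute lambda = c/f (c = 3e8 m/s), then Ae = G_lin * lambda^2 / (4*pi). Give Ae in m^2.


lambda = c / f = 3.0000e+08 / 6.8607e+09 = 0.04372732 m
G_linear = 10^(34.340/10) = 2716.439
Ae = G_linear * lambda^2 / (4*pi) = 2716.439 * 0.04372732^2 / (4*pi) = 0.4133 m^2

0.4133 m^2


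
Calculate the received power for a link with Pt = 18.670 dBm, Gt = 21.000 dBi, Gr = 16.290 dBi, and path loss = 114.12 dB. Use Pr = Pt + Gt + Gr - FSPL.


Pr = 18.670 + 21.000 + 16.290 - 114.12 = -58.16 dBm

-58.16 dBm


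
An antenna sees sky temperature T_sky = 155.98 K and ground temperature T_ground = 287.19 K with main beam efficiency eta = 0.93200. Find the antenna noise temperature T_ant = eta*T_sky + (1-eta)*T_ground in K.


T_ant = 0.93200 * 155.98 + (1 - 0.93200) * 287.19 = 164.9 K

164.9 K


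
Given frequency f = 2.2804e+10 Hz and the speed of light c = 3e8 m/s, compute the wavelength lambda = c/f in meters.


lambda = c / f = 3.0000e+08 / 2.2804e+10 = 0.01316 m

0.01316 m


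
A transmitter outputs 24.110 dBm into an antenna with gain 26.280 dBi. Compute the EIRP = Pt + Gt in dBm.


EIRP = Pt + Gt = 24.110 + 26.280 = 50.39 dBm

50.39 dBm


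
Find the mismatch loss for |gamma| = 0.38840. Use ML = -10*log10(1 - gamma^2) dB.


ML = -10 * log10(1 - 0.38840^2) = -10 * log10(0.84914544) = 0.7102 dB

0.7102 dB


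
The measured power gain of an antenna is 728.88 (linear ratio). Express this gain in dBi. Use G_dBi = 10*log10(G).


G_dBi = 10 * log10(728.88) = 28.63 dBi

28.63 dBi


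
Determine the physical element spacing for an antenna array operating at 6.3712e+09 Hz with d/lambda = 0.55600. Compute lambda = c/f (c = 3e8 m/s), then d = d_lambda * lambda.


lambda = c / f = 3.0000e+08 / 6.3712e+09 = 0.04708689 m
d = 0.55600 * 0.04708689 = 0.02618 m

0.02618 m


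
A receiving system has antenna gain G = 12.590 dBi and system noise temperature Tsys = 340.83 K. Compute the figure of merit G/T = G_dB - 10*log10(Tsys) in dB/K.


G/T = 12.590 - 10*log10(340.83) = 12.590 - 25.32538 = -12.74 dB/K

-12.74 dB/K


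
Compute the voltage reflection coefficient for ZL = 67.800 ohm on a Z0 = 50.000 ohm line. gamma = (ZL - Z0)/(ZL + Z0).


gamma = (67.800 - 50.000) / (67.800 + 50.000) = 0.1511

0.1511


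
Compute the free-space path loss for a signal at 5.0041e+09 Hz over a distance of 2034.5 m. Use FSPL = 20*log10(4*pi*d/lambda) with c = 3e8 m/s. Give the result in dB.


lambda = c / f = 3.0000e+08 / 5.0041e+09 = 0.05995084 m
FSPL = 20 * log10(4*pi*2034.5/0.05995084) = 112.6 dB

112.6 dB


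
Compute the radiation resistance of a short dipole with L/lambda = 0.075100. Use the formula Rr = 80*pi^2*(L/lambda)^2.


Rr = 80 * pi^2 * (0.075100)^2 = 80 * 9.869604 * 5.640010e-03 = 4.453 ohm

4.453 ohm


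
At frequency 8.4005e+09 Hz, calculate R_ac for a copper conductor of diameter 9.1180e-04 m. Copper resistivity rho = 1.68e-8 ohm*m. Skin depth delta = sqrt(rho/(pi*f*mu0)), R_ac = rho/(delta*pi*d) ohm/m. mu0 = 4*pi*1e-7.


delta = sqrt(1.68e-8 / (pi * 8.4005e+09 * 4*pi*1e-7)) = 7.117414e-07 m
R_ac = 1.68e-8 / (7.117414e-07 * pi * 9.1180e-04) = 8.240 ohm/m

8.240 ohm/m


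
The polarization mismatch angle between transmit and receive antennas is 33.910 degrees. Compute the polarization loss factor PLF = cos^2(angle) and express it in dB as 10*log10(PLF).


PLF_linear = cos^2(33.910 deg) = 0.6887588
PLF_dB = 10 * log10(0.6887588) = -1.619 dB

-1.619 dB


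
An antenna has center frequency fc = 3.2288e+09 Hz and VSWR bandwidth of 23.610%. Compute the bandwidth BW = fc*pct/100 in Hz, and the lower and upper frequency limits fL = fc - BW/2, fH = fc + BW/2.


BW = 3.2288e+09 * 23.610/100 = 7.623197e+08 Hz
fL = 3.2288e+09 - 7.623197e+08/2 = 2.848e+09 Hz
fH = 3.2288e+09 + 7.623197e+08/2 = 3.610e+09 Hz

BW=7.623e+08 Hz, fL=2.848e+09 Hz, fH=3.610e+09 Hz


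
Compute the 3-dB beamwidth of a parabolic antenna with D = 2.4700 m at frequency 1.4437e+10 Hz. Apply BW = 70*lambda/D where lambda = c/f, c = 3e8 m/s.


lambda = c / f = 3.0000e+08 / 1.4437e+10 = 0.02077994 m
BW = 70 * 0.02077994 / 2.4700 = 0.5889 deg

0.5889 deg


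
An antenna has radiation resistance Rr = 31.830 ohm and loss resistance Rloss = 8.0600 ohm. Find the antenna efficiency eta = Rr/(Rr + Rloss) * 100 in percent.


eta = 31.830 / (31.830 + 8.0600) * 100 = 79.79%

79.79%


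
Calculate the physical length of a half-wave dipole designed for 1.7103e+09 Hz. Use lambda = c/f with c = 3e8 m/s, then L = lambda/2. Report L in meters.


lambda = c / f = 3.0000e+08 / 1.7103e+09 = 0.1754078 m
L = lambda / 2 = 0.1754078 / 2 = 0.08770 m

0.08770 m


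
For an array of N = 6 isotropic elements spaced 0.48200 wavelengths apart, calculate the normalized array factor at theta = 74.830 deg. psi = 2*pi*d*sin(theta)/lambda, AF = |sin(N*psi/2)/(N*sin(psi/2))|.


psi = 2*pi*0.48200*sin(74.830 deg) = 2.922963 rad
AF = |sin(6*2.922963/2) / (6*sin(2.922963/2))| = 0.1023

0.1023


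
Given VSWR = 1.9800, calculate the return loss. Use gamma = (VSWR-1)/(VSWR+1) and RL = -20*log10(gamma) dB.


gamma = (1.9800 - 1) / (1.9800 + 1) = 0.3288591
RL = -20 * log10(0.3288591) = 9.660 dB

9.660 dB


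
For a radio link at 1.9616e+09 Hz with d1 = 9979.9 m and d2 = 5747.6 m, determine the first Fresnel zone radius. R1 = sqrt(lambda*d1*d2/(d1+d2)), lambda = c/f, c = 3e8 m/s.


lambda = c / f = 3.0000e+08 / 1.9616e+09 = 0.1529364 m
R1 = sqrt(0.1529364 * 9979.9 * 5747.6 / (9979.9 + 5747.6)) = 23.62 m

23.62 m


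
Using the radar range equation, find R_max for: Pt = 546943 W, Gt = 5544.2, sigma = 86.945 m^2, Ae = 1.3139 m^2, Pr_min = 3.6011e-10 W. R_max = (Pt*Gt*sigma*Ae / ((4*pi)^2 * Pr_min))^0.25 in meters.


R^4 = 546943*5544.2*86.945*1.3139 / ((4*pi)^2 * 3.6011e-10) = 6.091622e+18
R_max = 6.091622e+18^0.25 = 49680 m

49680 m


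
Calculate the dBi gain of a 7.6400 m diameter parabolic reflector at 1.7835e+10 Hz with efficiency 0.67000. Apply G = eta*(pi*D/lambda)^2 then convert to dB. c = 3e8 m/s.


lambda = c / f = 3.0000e+08 / 1.7835e+10 = 0.01682086 m
G_linear = 0.67000 * (pi * 7.6400 / 0.01682086)^2 = 1.364159e+06
G_dBi = 10 * log10(1.364159e+06) = 61.35 dBi

61.35 dBi


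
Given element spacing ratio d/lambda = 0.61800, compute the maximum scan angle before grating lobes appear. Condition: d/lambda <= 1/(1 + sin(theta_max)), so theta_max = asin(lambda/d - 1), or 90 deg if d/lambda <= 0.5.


lambda/d - 1 = 1/0.61800 - 1 = 0.6181230
theta_max = asin(0.6181230) = 38.18 deg

38.18 deg


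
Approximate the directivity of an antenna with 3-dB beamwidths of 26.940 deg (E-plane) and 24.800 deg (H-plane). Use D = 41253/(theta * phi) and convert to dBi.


D_linear = 41253 / (26.940 * 24.800) = 61.74564
D_dBi = 10 * log10(61.74564) = 17.91 dBi

17.91 dBi


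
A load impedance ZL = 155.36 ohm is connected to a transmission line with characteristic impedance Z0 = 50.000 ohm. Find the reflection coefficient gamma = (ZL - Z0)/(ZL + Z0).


gamma = (155.36 - 50.000) / (155.36 + 50.000) = 0.5131

0.5131


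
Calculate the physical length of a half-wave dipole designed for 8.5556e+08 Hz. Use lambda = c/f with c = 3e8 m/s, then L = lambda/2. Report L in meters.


lambda = c / f = 3.0000e+08 / 8.5556e+08 = 0.3506475 m
L = lambda / 2 = 0.3506475 / 2 = 0.1753 m

0.1753 m


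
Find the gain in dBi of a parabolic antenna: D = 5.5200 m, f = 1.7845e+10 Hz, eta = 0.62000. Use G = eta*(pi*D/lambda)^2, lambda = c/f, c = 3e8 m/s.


lambda = c / f = 3.0000e+08 / 1.7845e+10 = 0.01681143 m
G_linear = 0.62000 * (pi * 5.5200 / 0.01681143)^2 = 659721.0
G_dBi = 10 * log10(659721.0) = 58.19 dBi

58.19 dBi


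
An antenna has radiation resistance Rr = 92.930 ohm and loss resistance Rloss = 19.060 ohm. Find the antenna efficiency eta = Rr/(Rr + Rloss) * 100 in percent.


eta = 92.930 / (92.930 + 19.060) * 100 = 82.98%

82.98%


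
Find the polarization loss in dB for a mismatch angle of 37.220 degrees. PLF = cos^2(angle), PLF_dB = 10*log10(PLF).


PLF_linear = cos^2(37.220 deg) = 0.6341237
PLF_dB = 10 * log10(0.6341237) = -1.978 dB

-1.978 dB


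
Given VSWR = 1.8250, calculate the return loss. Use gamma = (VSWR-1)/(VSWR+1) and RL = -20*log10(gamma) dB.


gamma = (1.8250 - 1) / (1.8250 + 1) = 0.2920354
RL = -20 * log10(0.2920354) = 10.69 dB

10.69 dB


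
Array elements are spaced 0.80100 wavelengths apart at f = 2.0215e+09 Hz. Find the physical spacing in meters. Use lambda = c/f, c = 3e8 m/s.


lambda = c / f = 3.0000e+08 / 2.0215e+09 = 0.1484047 m
d = 0.80100 * 0.1484047 = 0.1189 m

0.1189 m


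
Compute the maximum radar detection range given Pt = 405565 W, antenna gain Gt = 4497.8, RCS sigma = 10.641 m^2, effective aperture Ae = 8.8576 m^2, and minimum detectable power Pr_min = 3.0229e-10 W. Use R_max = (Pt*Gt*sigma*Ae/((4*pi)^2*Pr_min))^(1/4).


R^4 = 405565*4497.8*10.641*8.8576 / ((4*pi)^2 * 3.0229e-10) = 3.601767e+18
R_max = 3.601767e+18^0.25 = 43564 m

43564 m


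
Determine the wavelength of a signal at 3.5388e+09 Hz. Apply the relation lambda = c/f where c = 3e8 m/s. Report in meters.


lambda = c / f = 3.0000e+08 / 3.5388e+09 = 0.08477 m

0.08477 m


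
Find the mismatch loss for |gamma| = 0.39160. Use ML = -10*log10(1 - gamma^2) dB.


ML = -10 * log10(1 - 0.39160^2) = -10 * log10(0.84664944) = 0.7230 dB

0.7230 dB


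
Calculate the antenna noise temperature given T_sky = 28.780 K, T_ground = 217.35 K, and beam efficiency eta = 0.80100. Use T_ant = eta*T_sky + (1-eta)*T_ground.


T_ant = 0.80100 * 28.780 + (1 - 0.80100) * 217.35 = 66.31 K

66.31 K


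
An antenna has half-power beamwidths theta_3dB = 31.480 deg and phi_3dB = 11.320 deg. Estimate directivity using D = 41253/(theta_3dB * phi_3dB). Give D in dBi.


D_linear = 41253 / (31.480 * 11.320) = 115.7642
D_dBi = 10 * log10(115.7642) = 20.64 dBi

20.64 dBi


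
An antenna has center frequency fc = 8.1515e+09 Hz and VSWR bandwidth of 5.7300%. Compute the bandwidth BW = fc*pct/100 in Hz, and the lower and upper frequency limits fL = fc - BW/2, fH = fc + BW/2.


BW = 8.1515e+09 * 5.7300/100 = 4.670810e+08 Hz
fL = 8.1515e+09 - 4.670810e+08/2 = 7.918e+09 Hz
fH = 8.1515e+09 + 4.670810e+08/2 = 8.385e+09 Hz

BW=4.671e+08 Hz, fL=7.918e+09 Hz, fH=8.385e+09 Hz


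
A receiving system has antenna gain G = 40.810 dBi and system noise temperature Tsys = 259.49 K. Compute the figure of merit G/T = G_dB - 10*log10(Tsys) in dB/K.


G/T = 40.810 - 10*log10(259.49) = 40.810 - 24.14121 = 16.67 dB/K

16.67 dB/K


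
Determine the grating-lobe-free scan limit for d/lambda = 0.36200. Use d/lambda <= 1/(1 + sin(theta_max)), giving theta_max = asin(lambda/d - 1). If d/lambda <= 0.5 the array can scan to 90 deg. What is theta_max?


lambda/d - 1 = 1/0.36200 - 1 = 1.762431 >= 1
d/lambda <= 0.5, so the array can scan to endfire without grating lobes: theta_max = 90 deg

90 deg


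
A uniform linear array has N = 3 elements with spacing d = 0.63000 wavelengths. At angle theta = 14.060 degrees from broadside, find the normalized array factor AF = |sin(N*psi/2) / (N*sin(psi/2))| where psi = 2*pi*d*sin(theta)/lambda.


psi = 2*pi*0.63000*sin(14.060 deg) = 0.9616468 rad
AF = |sin(3*0.9616468/2) / (3*sin(0.9616468/2))| = 0.7148

0.7148


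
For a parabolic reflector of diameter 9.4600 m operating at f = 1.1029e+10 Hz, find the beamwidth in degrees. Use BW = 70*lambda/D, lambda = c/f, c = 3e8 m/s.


lambda = c / f = 3.0000e+08 / 1.1029e+10 = 0.02720102 m
BW = 70 * 0.02720102 / 9.4600 = 0.2013 deg

0.2013 deg


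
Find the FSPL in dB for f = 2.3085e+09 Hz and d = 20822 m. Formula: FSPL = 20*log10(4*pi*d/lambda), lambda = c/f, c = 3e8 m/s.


lambda = c / f = 3.0000e+08 / 2.3085e+09 = 0.1299545 m
FSPL = 20 * log10(4*pi*20822/0.1299545) = 126.1 dB

126.1 dB


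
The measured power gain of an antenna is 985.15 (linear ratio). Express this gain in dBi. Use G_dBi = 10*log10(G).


G_dBi = 10 * log10(985.15) = 29.94 dBi

29.94 dBi


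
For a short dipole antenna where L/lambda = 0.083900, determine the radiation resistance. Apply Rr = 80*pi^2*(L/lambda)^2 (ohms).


Rr = 80 * pi^2 * (0.083900)^2 = 80 * 9.869604 * 7.039210e-03 = 5.558 ohm

5.558 ohm


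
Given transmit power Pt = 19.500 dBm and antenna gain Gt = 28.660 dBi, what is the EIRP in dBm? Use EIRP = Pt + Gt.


EIRP = Pt + Gt = 19.500 + 28.660 = 48.16 dBm

48.16 dBm


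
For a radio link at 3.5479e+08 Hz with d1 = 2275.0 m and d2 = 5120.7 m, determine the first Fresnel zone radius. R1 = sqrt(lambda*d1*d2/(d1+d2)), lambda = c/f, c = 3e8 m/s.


lambda = c / f = 3.0000e+08 / 3.5479e+08 = 0.8455706 m
R1 = sqrt(0.8455706 * 2275.0 * 5120.7 / (2275.0 + 5120.7)) = 36.50 m

36.50 m


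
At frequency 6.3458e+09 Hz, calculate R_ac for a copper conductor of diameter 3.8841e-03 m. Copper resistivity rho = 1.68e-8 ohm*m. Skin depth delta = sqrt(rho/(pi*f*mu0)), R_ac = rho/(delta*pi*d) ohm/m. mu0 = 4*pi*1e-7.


delta = sqrt(1.68e-8 / (pi * 6.3458e+09 * 4*pi*1e-7)) = 8.189013e-07 m
R_ac = 1.68e-8 / (8.189013e-07 * pi * 3.8841e-03) = 1.681 ohm/m

1.681 ohm/m


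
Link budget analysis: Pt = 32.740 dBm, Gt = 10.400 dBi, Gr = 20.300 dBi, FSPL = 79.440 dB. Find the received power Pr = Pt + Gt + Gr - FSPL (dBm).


Pr = 32.740 + 10.400 + 20.300 - 79.440 = -16.00 dBm

-16.00 dBm


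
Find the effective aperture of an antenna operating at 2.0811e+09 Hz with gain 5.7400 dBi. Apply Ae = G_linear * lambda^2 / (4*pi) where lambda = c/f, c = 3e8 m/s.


lambda = c / f = 3.0000e+08 / 2.0811e+09 = 0.1441545 m
G_linear = 10^(5.7400/10) = 3.749730
Ae = G_linear * lambda^2 / (4*pi) = 3.749730 * 0.1441545^2 / (4*pi) = 6.201e-03 m^2

6.201e-03 m^2


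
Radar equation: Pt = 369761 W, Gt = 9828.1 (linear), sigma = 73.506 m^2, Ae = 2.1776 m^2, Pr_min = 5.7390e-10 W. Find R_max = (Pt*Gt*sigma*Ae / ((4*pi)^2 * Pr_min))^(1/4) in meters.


R^4 = 369761*9828.1*73.506*2.1776 / ((4*pi)^2 * 5.7390e-10) = 6.418531e+18
R_max = 6.418531e+18^0.25 = 50334 m

50334 m


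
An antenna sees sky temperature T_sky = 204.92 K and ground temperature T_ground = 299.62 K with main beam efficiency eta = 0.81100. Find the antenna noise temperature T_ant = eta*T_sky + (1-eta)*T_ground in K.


T_ant = 0.81100 * 204.92 + (1 - 0.81100) * 299.62 = 222.8 K

222.8 K


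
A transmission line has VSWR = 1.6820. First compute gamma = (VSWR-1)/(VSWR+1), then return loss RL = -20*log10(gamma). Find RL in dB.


gamma = (1.6820 - 1) / (1.6820 + 1) = 0.2542878
RL = -20 * log10(0.2542878) = 11.89 dB

11.89 dB


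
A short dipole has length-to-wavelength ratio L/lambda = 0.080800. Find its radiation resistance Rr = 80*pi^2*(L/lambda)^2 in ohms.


Rr = 80 * pi^2 * (0.080800)^2 = 80 * 9.869604 * 6.528640e-03 = 5.155 ohm

5.155 ohm


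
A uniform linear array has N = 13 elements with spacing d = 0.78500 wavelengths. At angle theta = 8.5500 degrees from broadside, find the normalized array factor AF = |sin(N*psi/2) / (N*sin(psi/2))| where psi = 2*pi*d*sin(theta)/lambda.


psi = 2*pi*0.78500*sin(8.5500 deg) = 0.7332971 rad
AF = |sin(13*0.7332971/2) / (13*sin(0.7332971/2))| = 0.2143

0.2143


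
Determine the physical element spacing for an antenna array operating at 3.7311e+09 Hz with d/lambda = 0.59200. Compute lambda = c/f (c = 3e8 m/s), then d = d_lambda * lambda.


lambda = c / f = 3.0000e+08 / 3.7311e+09 = 0.08040524 m
d = 0.59200 * 0.08040524 = 0.04760 m

0.04760 m


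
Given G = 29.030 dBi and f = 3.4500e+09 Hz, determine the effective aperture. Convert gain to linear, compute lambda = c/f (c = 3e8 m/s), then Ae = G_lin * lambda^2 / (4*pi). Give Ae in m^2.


lambda = c / f = 3.0000e+08 / 3.4500e+09 = 0.08695652 m
G_linear = 10^(29.030/10) = 799.8343
Ae = G_linear * lambda^2 / (4*pi) = 799.8343 * 0.08695652^2 / (4*pi) = 0.4813 m^2

0.4813 m^2


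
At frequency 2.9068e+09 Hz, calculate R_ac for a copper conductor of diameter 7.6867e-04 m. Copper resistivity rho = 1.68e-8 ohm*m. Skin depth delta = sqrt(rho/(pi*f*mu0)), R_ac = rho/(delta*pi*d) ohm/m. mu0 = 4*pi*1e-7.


delta = sqrt(1.68e-8 / (pi * 2.9068e+09 * 4*pi*1e-7)) = 1.209949e-06 m
R_ac = 1.68e-8 / (1.209949e-06 * pi * 7.6867e-04) = 5.750 ohm/m

5.750 ohm/m


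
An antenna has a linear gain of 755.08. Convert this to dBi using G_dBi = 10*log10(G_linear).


G_dBi = 10 * log10(755.08) = 28.78 dBi

28.78 dBi


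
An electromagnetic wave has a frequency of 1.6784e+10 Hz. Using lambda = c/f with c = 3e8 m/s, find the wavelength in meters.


lambda = c / f = 3.0000e+08 / 1.6784e+10 = 0.01787 m

0.01787 m


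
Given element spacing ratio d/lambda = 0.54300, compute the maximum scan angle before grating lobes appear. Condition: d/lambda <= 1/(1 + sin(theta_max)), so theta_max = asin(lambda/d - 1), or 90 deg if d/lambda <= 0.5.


lambda/d - 1 = 1/0.54300 - 1 = 0.8416206
theta_max = asin(0.8416206) = 57.31 deg

57.31 deg


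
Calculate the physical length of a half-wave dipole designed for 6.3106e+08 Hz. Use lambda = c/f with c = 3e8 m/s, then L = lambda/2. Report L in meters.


lambda = c / f = 3.0000e+08 / 6.3106e+08 = 0.4753906 m
L = lambda / 2 = 0.4753906 / 2 = 0.2377 m

0.2377 m


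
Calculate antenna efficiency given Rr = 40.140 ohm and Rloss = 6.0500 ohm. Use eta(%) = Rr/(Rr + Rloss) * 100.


eta = 40.140 / (40.140 + 6.0500) * 100 = 86.90%

86.90%


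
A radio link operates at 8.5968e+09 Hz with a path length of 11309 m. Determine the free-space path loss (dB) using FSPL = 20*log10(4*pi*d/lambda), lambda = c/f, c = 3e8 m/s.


lambda = c / f = 3.0000e+08 / 8.5968e+09 = 0.03489671 m
FSPL = 20 * log10(4*pi*11309/0.03489671) = 132.2 dB

132.2 dB


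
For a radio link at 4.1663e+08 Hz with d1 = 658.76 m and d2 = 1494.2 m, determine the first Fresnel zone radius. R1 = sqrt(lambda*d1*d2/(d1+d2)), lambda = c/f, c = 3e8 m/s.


lambda = c / f = 3.0000e+08 / 4.1663e+08 = 0.7200634 m
R1 = sqrt(0.7200634 * 658.76 * 1494.2 / (658.76 + 1494.2)) = 18.14 m

18.14 m


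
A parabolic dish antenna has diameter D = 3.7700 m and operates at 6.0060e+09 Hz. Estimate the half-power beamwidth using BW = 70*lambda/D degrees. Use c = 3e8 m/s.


lambda = c / f = 3.0000e+08 / 6.0060e+09 = 0.04995005 m
BW = 70 * 0.04995005 / 3.7700 = 0.9275 deg

0.9275 deg


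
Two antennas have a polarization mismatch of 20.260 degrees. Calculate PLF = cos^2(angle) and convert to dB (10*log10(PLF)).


PLF_linear = cos^2(20.260 deg) = 0.8800896
PLF_dB = 10 * log10(0.8800896) = -0.5547 dB

-0.5547 dB


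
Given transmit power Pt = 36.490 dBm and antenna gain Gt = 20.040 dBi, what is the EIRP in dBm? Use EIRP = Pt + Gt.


EIRP = Pt + Gt = 36.490 + 20.040 = 56.53 dBm

56.53 dBm


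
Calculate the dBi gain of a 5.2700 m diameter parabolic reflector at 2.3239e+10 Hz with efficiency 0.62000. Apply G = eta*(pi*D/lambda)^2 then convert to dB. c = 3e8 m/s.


lambda = c / f = 3.0000e+08 / 2.3239e+10 = 0.01290933 m
G_linear = 0.62000 * (pi * 5.2700 / 0.01290933)^2 = 1.019777e+06
G_dBi = 10 * log10(1.019777e+06) = 60.09 dBi

60.09 dBi


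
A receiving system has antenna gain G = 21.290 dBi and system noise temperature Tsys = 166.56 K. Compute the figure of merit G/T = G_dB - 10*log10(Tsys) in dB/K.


G/T = 21.290 - 10*log10(166.56) = 21.290 - 22.21571 = -0.9257 dB/K

-0.9257 dB/K


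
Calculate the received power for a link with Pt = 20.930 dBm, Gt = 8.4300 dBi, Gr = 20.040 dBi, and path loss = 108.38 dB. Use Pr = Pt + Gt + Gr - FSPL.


Pr = 20.930 + 8.4300 + 20.040 - 108.38 = -58.98 dBm

-58.98 dBm


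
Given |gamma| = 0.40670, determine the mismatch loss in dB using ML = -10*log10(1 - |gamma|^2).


ML = -10 * log10(1 - 0.40670^2) = -10 * log10(0.83459511) = 0.7852 dB

0.7852 dB


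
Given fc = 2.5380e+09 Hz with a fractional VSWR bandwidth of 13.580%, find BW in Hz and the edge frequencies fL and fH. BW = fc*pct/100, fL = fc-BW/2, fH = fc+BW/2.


BW = 2.5380e+09 * 13.580/100 = 3.446604e+08 Hz
fL = 2.5380e+09 - 3.446604e+08/2 = 2.366e+09 Hz
fH = 2.5380e+09 + 3.446604e+08/2 = 2.710e+09 Hz

BW=3.447e+08 Hz, fL=2.366e+09 Hz, fH=2.710e+09 Hz


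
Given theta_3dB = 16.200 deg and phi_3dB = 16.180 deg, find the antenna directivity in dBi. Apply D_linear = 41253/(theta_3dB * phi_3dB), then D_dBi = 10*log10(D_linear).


D_linear = 41253 / (16.200 * 16.180) = 157.3845
D_dBi = 10 * log10(157.3845) = 21.97 dBi

21.97 dBi


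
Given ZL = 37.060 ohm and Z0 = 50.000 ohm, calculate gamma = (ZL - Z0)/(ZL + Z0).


gamma = (37.060 - 50.000) / (37.060 + 50.000) = -0.1486

-0.1486


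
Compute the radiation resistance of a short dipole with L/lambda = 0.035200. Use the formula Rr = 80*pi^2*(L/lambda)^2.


Rr = 80 * pi^2 * (0.035200)^2 = 80 * 9.869604 * 1.239040e-03 = 0.9783 ohm

0.9783 ohm


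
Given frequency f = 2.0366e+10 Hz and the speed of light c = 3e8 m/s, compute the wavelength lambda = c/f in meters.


lambda = c / f = 3.0000e+08 / 2.0366e+10 = 0.01473 m

0.01473 m


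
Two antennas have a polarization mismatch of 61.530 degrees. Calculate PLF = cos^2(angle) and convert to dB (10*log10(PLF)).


PLF_linear = cos^2(61.530 deg) = 0.2272415
PLF_dB = 10 * log10(0.2272415) = -6.435 dB

-6.435 dB


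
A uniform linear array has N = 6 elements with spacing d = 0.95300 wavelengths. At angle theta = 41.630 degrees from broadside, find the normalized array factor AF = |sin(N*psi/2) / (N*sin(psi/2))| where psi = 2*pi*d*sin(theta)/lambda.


psi = 2*pi*0.95300*sin(41.630 deg) = 3.977852 rad
AF = |sin(6*3.977852/2) / (6*sin(3.977852/2))| = 0.1079

0.1079


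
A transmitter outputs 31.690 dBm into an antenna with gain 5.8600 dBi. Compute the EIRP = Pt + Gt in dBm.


EIRP = Pt + Gt = 31.690 + 5.8600 = 37.55 dBm

37.55 dBm


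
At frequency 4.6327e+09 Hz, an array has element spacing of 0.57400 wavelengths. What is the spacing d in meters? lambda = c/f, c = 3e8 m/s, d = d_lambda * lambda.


lambda = c / f = 3.0000e+08 / 4.6327e+09 = 0.06475705 m
d = 0.57400 * 0.06475705 = 0.03717 m

0.03717 m


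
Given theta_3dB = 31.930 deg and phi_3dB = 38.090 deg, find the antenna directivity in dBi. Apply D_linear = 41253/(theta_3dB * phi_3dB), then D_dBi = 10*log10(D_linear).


D_linear = 41253 / (31.930 * 38.090) = 33.91920
D_dBi = 10 * log10(33.91920) = 15.30 dBi

15.30 dBi


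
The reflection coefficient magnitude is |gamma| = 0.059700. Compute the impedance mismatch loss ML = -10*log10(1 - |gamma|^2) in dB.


ML = -10 * log10(1 - 0.059700^2) = -10 * log10(0.99643591) = 0.01551 dB

0.01551 dB


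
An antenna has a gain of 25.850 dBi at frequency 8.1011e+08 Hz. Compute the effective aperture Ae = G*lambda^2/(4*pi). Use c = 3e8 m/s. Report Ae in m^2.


lambda = c / f = 3.0000e+08 / 8.1011e+08 = 0.3703201 m
G_linear = 10^(25.850/10) = 384.5918
Ae = G_linear * lambda^2 / (4*pi) = 384.5918 * 0.3703201^2 / (4*pi) = 4.197 m^2

4.197 m^2


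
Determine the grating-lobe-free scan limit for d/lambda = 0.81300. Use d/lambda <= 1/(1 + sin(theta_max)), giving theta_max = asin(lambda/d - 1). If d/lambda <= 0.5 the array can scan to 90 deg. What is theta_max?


lambda/d - 1 = 1/0.81300 - 1 = 0.2300123
theta_max = asin(0.2300123) = 13.30 deg

13.30 deg


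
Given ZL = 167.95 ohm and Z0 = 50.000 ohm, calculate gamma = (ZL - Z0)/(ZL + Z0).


gamma = (167.95 - 50.000) / (167.95 + 50.000) = 0.5412

0.5412


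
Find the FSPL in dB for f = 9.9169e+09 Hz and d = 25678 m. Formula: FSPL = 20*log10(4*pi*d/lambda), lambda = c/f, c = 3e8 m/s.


lambda = c / f = 3.0000e+08 / 9.9169e+09 = 0.03025139 m
FSPL = 20 * log10(4*pi*25678/0.03025139) = 140.6 dB

140.6 dB


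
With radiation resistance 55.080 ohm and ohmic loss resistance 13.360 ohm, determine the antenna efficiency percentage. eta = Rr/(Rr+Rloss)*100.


eta = 55.080 / (55.080 + 13.360) * 100 = 80.48%

80.48%


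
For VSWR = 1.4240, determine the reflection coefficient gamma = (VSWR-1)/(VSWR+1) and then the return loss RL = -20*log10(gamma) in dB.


gamma = (1.4240 - 1) / (1.4240 + 1) = 0.1749175
RL = -20 * log10(0.1749175) = 15.14 dB

15.14 dB


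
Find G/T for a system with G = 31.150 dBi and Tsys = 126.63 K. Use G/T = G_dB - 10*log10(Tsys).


G/T = 31.150 - 10*log10(126.63) = 31.150 - 21.02537 = 10.12 dB/K

10.12 dB/K


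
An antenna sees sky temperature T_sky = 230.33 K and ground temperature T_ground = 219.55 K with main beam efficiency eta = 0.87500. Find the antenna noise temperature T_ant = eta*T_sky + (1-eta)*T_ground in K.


T_ant = 0.87500 * 230.33 + (1 - 0.87500) * 219.55 = 229.0 K

229.0 K


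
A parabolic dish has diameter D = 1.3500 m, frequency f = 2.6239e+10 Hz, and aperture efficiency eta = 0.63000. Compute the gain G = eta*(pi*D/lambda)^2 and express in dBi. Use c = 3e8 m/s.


lambda = c / f = 3.0000e+08 / 2.6239e+10 = 0.01143336 m
G_linear = 0.63000 * (pi * 1.3500 / 0.01143336)^2 = 86688.22
G_dBi = 10 * log10(86688.22) = 49.38 dBi

49.38 dBi


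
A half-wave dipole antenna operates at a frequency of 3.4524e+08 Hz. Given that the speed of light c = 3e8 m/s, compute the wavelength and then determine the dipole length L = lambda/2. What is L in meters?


lambda = c / f = 3.0000e+08 / 3.4524e+08 = 0.8689607 m
L = lambda / 2 = 0.8689607 / 2 = 0.4345 m

0.4345 m
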